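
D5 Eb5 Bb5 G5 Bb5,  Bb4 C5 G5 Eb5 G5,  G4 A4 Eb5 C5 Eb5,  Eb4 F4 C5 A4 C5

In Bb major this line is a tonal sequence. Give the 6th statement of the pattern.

A3 Bb3 F4 D4 F4

The 5-note cells begin on D5, Bb4, G4, Eb4 — each down a 3rd from the last.
Continuing the starts: C4 → A3.
Statement 6 starts on A3 and keeps the same diatonic contour: A3 Bb3 F4 D4 F4.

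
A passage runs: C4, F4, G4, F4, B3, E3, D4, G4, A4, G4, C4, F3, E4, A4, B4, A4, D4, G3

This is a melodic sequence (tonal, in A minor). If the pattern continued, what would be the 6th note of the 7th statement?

The unit is 6 notes. Position-6 pitches of the 3 shown cells: E3, F3, G3.
Each moves up a 2nd. Continuing: A3 → B3 → C4 → D4.

D4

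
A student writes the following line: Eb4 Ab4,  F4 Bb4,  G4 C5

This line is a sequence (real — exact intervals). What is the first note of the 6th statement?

C#5

Taking 2-note groups, the heads are Eb4, F4, G4: the pattern moves up a 2nd.
Extending the heads up a 2nd: A4 → B4 → C#5.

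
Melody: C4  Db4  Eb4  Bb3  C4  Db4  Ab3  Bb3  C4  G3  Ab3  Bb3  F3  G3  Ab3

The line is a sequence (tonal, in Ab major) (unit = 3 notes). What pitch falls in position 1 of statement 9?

Bb2

Grouping in 3s, the 1st note of each cell is C4, Bb3, Ab3, G3, F3.
Carrying that down a 2nd forward: Eb3 → Db3 → C3 → Bb2.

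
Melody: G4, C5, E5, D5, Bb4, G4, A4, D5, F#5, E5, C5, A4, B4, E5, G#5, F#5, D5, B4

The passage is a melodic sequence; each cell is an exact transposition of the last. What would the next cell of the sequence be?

C#5 F#5 A#5 G#5 E5 C#5

The 6-note cells begin on G4, A4, B4 — each up a 2nd from the last.
Statement 4 starts on C#5 and keeps the same exact contour: C#5 F#5 A#5 G#5 E5 C#5.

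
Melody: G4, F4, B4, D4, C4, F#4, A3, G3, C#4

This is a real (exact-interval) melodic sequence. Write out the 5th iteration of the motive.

B2 A2 D#3

Taking 3-note groups, the heads are G4, D4, A3: the pattern moves down a 4th.
Extending down a 4th: E3 → B2.
Statement 5 starts on B2 and keeps the same exact contour: B2 A2 D#3.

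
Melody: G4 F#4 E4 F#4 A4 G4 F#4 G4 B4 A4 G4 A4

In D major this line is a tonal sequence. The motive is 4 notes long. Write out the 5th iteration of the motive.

D5 C#5 B4 C#5

The 4-note cells begin on G4, A4, B4 — each up a 2nd from the last.
Continuing the starts: C#5 → D5.
From D5 the diatonic shape gives D5 C#5 B4 C#5.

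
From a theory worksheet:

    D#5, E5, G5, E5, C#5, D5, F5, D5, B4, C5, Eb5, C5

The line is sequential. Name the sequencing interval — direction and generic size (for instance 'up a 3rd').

Taking 4-note groups, the heads are D#5, C#5, B4: the pattern moves down a 2nd.
From D#5 to C#5: down a 2nd.

down a 2nd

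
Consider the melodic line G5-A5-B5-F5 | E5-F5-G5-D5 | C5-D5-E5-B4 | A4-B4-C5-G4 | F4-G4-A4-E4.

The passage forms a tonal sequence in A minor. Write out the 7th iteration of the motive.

B3 C4 D4 A3

Taking 4-note groups, the heads are G5, E5, C5, A4, F4: the pattern moves down a 3rd.
Continuing the starts: D4 → B3.
So cell 7 is B3 C4 D4 A3.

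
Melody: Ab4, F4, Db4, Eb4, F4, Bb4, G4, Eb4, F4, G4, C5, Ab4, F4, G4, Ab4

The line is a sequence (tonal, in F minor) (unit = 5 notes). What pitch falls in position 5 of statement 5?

C5

The unit is 5 notes. Position-5 pitches of the 3 shown cells: F4, G4, Ab4.
Each moves up a 2nd. Continuing: Bb4 → C5.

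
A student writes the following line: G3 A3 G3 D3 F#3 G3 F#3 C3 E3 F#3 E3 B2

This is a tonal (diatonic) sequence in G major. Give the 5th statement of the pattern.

C3 D3 C3 G2

The 4-note cells begin on G3, F#3, E3 — each down a 2nd from the last.
Continuing the starts: D3 → C3.
Statement 5 starts on C3 and keeps the same diatonic contour: C3 D3 C3 G2.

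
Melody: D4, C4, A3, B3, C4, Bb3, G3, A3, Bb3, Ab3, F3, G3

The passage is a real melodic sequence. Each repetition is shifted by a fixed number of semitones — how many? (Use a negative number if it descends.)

Unit = 4 notes; the statements start on D4, C4, Bb3, moving down a 2nd each time.
D4 to C4 spans -2 semitones.

-2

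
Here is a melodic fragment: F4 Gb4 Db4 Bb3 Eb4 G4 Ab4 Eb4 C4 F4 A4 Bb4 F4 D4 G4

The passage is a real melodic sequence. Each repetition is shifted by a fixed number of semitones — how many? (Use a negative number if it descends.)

2

Taking 5-note groups, the heads are F4, G4, A4: the pattern moves up a 2nd.
Counting half-steps from F4 to G4: 2.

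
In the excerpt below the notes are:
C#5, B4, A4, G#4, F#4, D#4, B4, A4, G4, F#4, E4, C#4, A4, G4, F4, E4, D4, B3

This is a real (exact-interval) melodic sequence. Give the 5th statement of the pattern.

With a 6-note motive the entries are C#5, B4, A4, each down a 2nd from the previous.
Continuing the starts: G4 → F4.
So cell 5 is F4 Eb4 Db4 C4 Bb3 G3.

F4 Eb4 Db4 C4 Bb3 G3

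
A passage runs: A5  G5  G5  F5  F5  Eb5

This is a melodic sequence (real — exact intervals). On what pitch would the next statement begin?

The 2-note cells begin on A5, G5, F5 — each down a 2nd from the last.
The next head, down a 2nd from F5, is Eb5.

Eb5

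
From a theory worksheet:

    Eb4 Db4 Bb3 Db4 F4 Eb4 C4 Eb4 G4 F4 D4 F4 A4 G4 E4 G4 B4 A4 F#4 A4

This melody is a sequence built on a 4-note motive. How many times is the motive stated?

20 notes in groups of 4 gives 20/4 = 5 statements.
Starts: Eb4, F4, G4, A4, B4 — each up a 2nd.

5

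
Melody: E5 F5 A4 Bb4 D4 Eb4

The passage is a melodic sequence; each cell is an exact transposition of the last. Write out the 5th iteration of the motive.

C3 Db3

Unit = 2 notes; the statements start on E5, A4, D4, moving down a 5th each time.
Carrying on: G3 → C3.
From C3 the exact shape gives C3 Db3.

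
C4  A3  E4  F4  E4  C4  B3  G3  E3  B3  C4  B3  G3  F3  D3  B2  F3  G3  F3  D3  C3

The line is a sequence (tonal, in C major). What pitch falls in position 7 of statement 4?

G2

Grouping in 7s, the 7th note of each cell is B3, F3, C3.
Each moves down a 4th; the next is G2.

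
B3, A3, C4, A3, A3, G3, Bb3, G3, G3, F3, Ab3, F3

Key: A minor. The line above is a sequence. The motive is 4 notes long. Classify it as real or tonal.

real

Each cell has the same semitone pattern (-2, 3, -3) — intervals are preserved exactly.
And Bb3 lies outside A minor, so the sequence is real rather than tonal.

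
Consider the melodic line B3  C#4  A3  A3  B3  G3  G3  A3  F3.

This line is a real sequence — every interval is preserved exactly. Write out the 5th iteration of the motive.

Unit = 3 notes; the statements start on B3, A3, G3, moving down a 2nd each time.
Carrying on: F3 → Eb3.
So cell 5 is Eb3 F3 Db3.

Eb3 F3 Db3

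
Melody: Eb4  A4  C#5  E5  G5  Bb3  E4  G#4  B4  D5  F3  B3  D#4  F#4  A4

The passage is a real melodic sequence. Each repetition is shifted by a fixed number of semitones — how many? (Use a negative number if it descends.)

With a 5-note motive the entries are Eb4, Bb3, F3, each down a 4th from the previous.
Eb4→Bb3 is 58 − 63 = -5 semitones.

-5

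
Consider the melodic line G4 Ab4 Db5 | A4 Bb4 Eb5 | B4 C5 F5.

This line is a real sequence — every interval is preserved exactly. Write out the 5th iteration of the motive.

With a 3-note motive the entries are G4, A4, B4, each up a 2nd from the previous.
Extending up a 2nd: C#5 → D#5.
Statement 5 starts on D#5 and keeps the same exact contour: D#5 E5 A5.

D#5 E5 A5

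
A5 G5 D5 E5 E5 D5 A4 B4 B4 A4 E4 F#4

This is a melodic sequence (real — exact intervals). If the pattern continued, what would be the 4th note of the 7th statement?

The unit is 4 notes. Position-4 pitches of the 3 shown cells: E5, B4, F#4.
Carrying that down a 4th forward: C#4 → G#3 → D#3 → A#2.

A#2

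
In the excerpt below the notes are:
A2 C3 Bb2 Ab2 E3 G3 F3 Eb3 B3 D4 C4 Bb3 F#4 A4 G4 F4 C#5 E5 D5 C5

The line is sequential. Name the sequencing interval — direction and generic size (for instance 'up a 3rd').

up a 5th

Taking 4-note groups, the heads are A2, E3, B3, F#4, C#5: the pattern moves up a 5th.
A2 to E3 is up a 5th.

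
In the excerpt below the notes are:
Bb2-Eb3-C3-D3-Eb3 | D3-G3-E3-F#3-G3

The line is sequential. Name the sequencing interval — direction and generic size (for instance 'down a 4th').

Unit = 5 notes; the statements start on Bb2, D3, moving up a 3rd each time.
From Bb2 to D3: up a 3rd.

up a 3rd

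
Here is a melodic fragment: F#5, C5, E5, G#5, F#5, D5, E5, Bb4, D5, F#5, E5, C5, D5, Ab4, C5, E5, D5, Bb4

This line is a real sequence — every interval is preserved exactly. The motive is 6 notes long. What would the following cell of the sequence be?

C5 Gb4 Bb4 D5 C5 Ab4

Taking 6-note groups, the heads are F#5, E5, D5: the pattern moves down a 2nd.
Statement 4 starts on C5 and keeps the same exact contour: C5 Gb4 Bb4 D5 C5 Ab4.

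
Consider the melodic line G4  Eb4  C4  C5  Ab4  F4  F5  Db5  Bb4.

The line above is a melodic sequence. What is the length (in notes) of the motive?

Try groups of 3 (3 cells in 9 notes):
G4 Eb4 C4 | C5 Ab4 F4 | F5 Db5 Bb4
Every group is a transposition up a 4th of the one before; no shorter unit works.

3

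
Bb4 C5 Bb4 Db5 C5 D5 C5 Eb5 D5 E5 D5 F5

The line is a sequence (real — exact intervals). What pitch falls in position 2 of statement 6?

With 4-note cells, note 2 of each statement runs C5, D5, E5.
Extending up a 2nd: F#5 → G#5 → A#5.

A#5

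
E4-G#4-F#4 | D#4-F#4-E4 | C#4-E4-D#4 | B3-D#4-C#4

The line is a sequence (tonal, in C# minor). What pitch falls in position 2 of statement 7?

The unit is 3 notes. Position-2 pitches of the 4 shown cells: G#4, F#4, E4, D#4.
Carrying that down a 2nd forward: C#4 → B3 → A3.

A3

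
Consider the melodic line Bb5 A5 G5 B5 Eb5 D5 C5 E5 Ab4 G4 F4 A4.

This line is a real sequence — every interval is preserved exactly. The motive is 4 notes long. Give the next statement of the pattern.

Db4 C4 Bb3 D4

Taking 4-note groups, the heads are Bb5, Eb5, Ab4: the pattern moves down a 5th.
Statement 4 starts on Db4 and keeps the same exact contour: Db4 C4 Bb3 D4.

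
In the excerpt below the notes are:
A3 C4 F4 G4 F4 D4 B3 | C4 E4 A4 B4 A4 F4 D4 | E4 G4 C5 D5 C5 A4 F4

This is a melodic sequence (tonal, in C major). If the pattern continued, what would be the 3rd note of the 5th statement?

G5

The unit is 7 notes. Position-3 pitches of the 3 shown cells: F4, A4, C5.
Each moves up a 3rd. Continuing: E5 → G5.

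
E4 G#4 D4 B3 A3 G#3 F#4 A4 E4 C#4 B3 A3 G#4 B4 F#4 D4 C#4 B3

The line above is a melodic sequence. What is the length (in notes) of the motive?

Try groups of 6 (3 cells in 18 notes):
E4 G#4 D4 B3 A3 G#3 | F#4 A4 E4 C#4 B3 A3 | G#4 B4 F#4 D4 C#4 B3
Each cell is the previous one up a 2nd — so the unit is 6 notes.

6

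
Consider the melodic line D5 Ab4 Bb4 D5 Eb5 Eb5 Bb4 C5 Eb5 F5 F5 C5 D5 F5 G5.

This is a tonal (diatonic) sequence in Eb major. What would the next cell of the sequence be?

Taking 5-note groups, the heads are D5, Eb5, F5: the pattern moves up a 2nd.
From G5 the diatonic shape gives G5 D5 Eb5 G5 Ab5.

G5 D5 Eb5 G5 Ab5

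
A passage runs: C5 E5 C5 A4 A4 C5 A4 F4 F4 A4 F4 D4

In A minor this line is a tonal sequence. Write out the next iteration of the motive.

The 4-note cells begin on C5, A4, F4 — each down a 3rd from the last.
Statement 4 starts on D4 and keeps the same diatonic contour: D4 F4 D4 B3.

D4 F4 D4 B3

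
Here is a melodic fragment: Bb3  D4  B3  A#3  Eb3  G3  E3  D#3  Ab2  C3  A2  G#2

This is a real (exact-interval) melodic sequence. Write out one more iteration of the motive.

Unit = 4 notes; the statements start on Bb3, Eb3, Ab2, moving down a 5th each time.
So cell 4 is Db2 F2 D2 C#2.

Db2 F2 D2 C#2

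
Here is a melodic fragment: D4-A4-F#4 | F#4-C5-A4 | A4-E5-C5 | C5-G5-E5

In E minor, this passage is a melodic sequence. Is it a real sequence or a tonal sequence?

tonal

Every note is diatonic to E minor.
Cell 1 has +7 semitones from note 1 to 2, but cell 2 has +6 — the interval quality changes while the contour stays the same, which is the hallmark of a tonal sequence.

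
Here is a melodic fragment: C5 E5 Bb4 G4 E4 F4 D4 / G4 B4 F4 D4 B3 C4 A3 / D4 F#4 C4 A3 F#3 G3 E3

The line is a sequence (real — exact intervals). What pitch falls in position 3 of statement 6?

The unit is 7 notes. Position-3 pitches of the 3 shown cells: Bb4, F4, C4.
Extending down a 4th: G3 → D3 → A2.

A2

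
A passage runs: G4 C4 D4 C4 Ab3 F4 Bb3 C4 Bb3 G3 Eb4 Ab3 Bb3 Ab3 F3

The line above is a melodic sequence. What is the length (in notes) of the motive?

15 notes total. Splitting into 3 groups of 5:
G4 C4 D4 C4 Ab3 | F4 Bb3 C4 Bb3 G3 | Eb4 Ab3 Bb3 Ab3 F3
Every group is a transposition down a 2nd of the one before; no shorter unit works.

5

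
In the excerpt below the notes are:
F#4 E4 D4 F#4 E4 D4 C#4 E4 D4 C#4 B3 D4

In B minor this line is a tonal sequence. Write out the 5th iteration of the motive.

Taking 4-note groups, the heads are F#4, E4, D4: the pattern moves down a 2nd.
Carrying on: C#4 → B3.
Statement 5 starts on B3 and keeps the same diatonic contour: B3 A3 G3 B3.

B3 A3 G3 B3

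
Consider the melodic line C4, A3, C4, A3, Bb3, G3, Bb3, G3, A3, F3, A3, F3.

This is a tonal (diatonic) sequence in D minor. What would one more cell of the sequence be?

Unit = 4 notes; the statements start on C4, Bb3, A3, moving down a 2nd each time.
Statement 4 starts on G3 and keeps the same diatonic contour: G3 E3 G3 E3.

G3 E3 G3 E3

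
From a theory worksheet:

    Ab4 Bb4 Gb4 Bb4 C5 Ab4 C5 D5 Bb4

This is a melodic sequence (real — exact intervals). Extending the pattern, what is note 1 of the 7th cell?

G#5

The unit is 3 notes. Position-1 pitches of the 3 shown cells: Ab4, Bb4, C5.
Carrying that up a 2nd forward: D5 → E5 → F#5 → G#5.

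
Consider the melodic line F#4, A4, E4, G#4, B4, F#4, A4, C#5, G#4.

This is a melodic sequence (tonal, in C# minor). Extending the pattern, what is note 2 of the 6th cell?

F#5

Grouping in 3s, the 2nd note of each cell is A4, B4, C#5.
Extending up a 2nd: D#5 → E5 → F#5.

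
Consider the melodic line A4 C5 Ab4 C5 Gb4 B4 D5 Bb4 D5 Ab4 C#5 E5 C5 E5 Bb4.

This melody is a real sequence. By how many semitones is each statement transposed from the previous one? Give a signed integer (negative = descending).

2

Taking 5-note groups, the heads are A4, B4, C#5: the pattern moves up a 2nd.
Counting half-steps from A4 to B4: 2.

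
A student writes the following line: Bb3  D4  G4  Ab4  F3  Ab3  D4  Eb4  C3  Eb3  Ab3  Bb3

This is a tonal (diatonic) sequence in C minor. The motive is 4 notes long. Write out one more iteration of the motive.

G2 Bb2 Eb3 F3

Unit = 4 notes; the statements start on Bb3, F3, C3, moving down a 4th each time.
So cell 4 is G2 Bb2 Eb3 F3.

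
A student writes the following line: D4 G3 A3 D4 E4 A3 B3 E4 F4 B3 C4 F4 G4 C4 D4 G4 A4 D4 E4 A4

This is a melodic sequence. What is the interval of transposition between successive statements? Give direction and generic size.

up a 2nd

With a 4-note motive the entries are D4, E4, F4, G4, A4, each up a 2nd from the previous.
From D4 to E4: up a 2nd.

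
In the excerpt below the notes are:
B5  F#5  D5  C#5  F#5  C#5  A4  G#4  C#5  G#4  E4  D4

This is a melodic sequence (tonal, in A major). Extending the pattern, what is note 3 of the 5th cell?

F#3

The unit is 4 notes. Position-3 pitches of the 3 shown cells: D5, A4, E4.
Extending down a 4th: B3 → F#3.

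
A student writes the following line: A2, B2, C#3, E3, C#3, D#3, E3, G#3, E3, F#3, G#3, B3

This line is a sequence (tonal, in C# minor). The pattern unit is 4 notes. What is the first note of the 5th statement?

B3

The 4-note cells begin on A2, C#3, E3 — each up a 3rd from the last.
Extending the heads up a 3rd: G#3 → B3.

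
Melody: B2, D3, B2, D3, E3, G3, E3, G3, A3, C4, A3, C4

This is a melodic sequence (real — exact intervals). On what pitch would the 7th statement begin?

Taking 4-note groups, the heads are B2, E3, A3: the pattern moves up a 4th.
Extending the heads up a 4th: D4 → G4 → C5 → F5.

F5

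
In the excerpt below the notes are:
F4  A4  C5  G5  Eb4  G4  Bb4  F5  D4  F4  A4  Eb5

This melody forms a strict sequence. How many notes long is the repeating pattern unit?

4

Try groups of 4 (3 cells in 12 notes):
F4 A4 C5 G5 | Eb4 G4 Bb4 F5 | D4 F4 A4 Eb5
That's a consistent down a 2nd shift per cell, and no other grouping gives one.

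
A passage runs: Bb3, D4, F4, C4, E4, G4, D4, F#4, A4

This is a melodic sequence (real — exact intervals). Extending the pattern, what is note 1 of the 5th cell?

F#4

The unit is 3 notes. Position-1 pitches of the 3 shown cells: Bb3, C4, D4.
Carrying that up a 2nd forward: E4 → F#4.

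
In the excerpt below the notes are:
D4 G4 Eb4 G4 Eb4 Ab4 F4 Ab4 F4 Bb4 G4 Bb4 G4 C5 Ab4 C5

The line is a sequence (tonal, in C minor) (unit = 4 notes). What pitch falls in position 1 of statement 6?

Bb4

Grouping in 4s, the 1st note of each cell is D4, Eb4, F4, G4.
Each moves up a 2nd. Continuing: Ab4 → Bb4.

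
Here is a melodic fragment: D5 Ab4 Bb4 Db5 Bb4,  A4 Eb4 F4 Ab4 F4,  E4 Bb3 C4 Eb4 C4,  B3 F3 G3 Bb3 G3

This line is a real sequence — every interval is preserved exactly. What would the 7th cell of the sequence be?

The 5-note cells begin on D5, A4, E4, B3 — each down a 4th from the last.
Extending down a 4th: F#3 → C#3 → G#2.
So cell 7 is G#2 D2 E2 G2 E2.

G#2 D2 E2 G2 E2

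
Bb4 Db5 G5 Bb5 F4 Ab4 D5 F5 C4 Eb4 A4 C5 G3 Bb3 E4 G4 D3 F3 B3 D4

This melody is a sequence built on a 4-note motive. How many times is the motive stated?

20 notes in groups of 4 gives 20/4 = 5 statements.
Starts: Bb4, F4, C4, G3, D3 — each down a 4th.

5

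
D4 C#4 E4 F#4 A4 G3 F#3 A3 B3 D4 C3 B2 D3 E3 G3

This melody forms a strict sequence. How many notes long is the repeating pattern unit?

There are 15 notes; a 5-note unit gives 3 cells:
D4 C#4 E4 F#4 A4 | G3 F#3 A3 B3 D4 | C3 B2 D3 E3 G3
That's a consistent down a 5th shift per cell, and no other grouping gives one.

5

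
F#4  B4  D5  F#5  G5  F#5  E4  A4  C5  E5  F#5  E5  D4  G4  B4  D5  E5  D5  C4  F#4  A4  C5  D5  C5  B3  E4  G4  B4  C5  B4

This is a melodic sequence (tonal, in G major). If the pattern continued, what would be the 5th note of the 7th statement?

A4

The unit is 6 notes. Position-5 pitches of the 5 shown cells: G5, F#5, E5, D5, C5.
Extending down a 2nd: B4 → A4.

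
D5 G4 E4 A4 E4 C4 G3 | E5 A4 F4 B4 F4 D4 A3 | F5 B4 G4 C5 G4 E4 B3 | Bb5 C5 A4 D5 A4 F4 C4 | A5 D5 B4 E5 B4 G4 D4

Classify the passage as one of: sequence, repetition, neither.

Note 1 of cell 4 is Bb5; if this were a sequence it would be G5. No unit length gives a consistent transposition pattern.

neither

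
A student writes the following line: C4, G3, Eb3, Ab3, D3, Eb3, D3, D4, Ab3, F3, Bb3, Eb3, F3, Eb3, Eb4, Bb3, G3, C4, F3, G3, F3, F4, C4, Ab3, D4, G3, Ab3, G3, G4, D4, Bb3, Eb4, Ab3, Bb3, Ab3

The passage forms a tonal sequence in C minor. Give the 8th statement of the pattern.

Unit = 7 notes; the statements start on C4, D4, Eb4, F4, G4, moving up a 2nd each time.
Continuing the starts: Ab4 → Bb4 → C5.
Statement 8 starts on C5 and keeps the same diatonic contour: C5 G4 Eb4 Ab4 D4 Eb4 D4.

C5 G4 Eb4 Ab4 D4 Eb4 D4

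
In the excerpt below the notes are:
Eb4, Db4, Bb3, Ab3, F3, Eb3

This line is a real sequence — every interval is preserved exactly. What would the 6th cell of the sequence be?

Unit = 2 notes; the statements start on Eb4, Bb3, F3, moving down a 4th each time.
Extending down a 4th: C3 → G2 → D2.
So cell 6 is D2 C2.

D2 C2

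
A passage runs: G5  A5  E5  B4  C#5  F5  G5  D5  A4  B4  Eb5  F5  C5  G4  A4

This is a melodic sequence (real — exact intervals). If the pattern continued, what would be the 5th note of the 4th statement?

G4

The unit is 5 notes. Position-5 pitches of the 3 shown cells: C#5, B4, A4.
From A4, down a 2nd gives G4.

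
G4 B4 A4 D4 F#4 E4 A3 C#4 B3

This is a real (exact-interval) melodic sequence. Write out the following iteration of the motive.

Taking 3-note groups, the heads are G4, D4, A3: the pattern moves down a 4th.
So cell 4 is E3 G#3 F#3.

E3 G#3 F#3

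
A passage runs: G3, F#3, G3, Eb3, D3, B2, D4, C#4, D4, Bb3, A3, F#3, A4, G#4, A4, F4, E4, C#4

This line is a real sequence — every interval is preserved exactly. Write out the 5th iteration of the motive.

B5 A#5 B5 G5 F#5 D#5

With a 6-note motive the entries are G3, D4, A4, each up a 5th from the previous.
Continuing the starts: E5 → B5.
From B5 the exact shape gives B5 A#5 B5 G5 F#5 D#5.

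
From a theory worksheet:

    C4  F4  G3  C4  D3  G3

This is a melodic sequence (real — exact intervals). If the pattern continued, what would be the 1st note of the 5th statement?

E2

With 2-note cells, note 1 of each statement runs C4, G3, D3.
Extending down a 4th: A2 → E2.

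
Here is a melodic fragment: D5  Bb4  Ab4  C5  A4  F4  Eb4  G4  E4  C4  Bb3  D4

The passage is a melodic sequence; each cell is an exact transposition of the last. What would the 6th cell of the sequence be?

C#3 A2 G2 B2

Taking 4-note groups, the heads are D5, A4, E4: the pattern moves down a 4th.
Carrying on: B3 → F#3 → C#3.
Statement 6 starts on C#3 and keeps the same exact contour: C#3 A2 G2 B2.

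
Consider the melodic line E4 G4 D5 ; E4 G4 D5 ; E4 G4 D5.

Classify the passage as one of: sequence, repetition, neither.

Each 3-note cell is identical (E4 G4 D5), restated at the same pitch.

repetition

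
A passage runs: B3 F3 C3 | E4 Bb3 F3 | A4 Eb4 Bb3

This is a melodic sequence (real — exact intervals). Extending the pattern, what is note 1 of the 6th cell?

C6

With 3-note cells, note 1 of each statement runs B3, E4, A4.
Extending up a 4th: D5 → G5 → C6.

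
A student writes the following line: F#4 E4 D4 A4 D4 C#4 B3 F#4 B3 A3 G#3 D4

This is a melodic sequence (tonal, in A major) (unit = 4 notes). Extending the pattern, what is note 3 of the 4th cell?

E3

Grouping in 4s, the 3rd note of each cell is D4, B3, G#3.
One more down a 3rd gives E3.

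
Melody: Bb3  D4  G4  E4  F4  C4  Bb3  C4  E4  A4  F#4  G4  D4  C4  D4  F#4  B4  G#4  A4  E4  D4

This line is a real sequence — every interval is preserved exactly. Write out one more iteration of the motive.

The 7-note cells begin on Bb3, C4, D4 — each up a 2nd from the last.
So cell 4 is E4 G#4 C#5 A#4 B4 F#4 E4.

E4 G#4 C#5 A#4 B4 F#4 E4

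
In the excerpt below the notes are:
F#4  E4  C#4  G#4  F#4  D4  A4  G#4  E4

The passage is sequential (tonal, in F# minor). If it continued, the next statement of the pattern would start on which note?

B4

Taking 3-note groups, the heads are F#4, G#4, A4: the pattern moves up a 2nd.
The next head, up a 2nd from A4, is B4.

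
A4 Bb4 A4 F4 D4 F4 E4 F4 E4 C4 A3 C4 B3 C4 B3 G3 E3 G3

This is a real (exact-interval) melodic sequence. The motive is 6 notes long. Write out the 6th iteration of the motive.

Unit = 6 notes; the statements start on A4, E4, B3, moving down a 4th each time.
Carrying on: F#3 → C#3 → G#2.
So cell 6 is G#2 A2 G#2 E2 C#2 E2.

G#2 A2 G#2 E2 C#2 E2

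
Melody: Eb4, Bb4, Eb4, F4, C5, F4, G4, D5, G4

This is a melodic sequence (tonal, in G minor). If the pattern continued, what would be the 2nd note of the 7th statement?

A5

With 3-note cells, note 2 of each statement runs Bb4, C5, D5.
Each moves up a 2nd. Continuing: Eb5 → F5 → G5 → A5.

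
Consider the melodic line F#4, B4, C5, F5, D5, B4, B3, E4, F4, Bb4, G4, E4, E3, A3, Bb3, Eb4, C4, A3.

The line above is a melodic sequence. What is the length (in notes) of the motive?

6

Try groups of 6 (3 cells in 18 notes):
F#4 B4 C5 F5 D5 B4 | B3 E4 F4 Bb4 G4 E4 | E3 A3 Bb3 Eb4 C4 A3
Every group is a transposition down a 5th of the one before; no shorter unit works.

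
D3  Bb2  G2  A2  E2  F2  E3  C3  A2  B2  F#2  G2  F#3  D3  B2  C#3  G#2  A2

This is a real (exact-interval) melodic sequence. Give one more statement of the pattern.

G#3 E3 C#3 D#3 A#2 B2

The 6-note cells begin on D3, E3, F#3 — each up a 2nd from the last.
So cell 4 is G#3 E3 C#3 D#3 A#2 B2.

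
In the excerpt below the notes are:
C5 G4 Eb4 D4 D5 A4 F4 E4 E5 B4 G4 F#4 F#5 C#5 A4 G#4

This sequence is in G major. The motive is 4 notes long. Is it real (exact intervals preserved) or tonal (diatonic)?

real

Each cell has the same semitone pattern (-5, -4, -1) — intervals are preserved exactly.
And Eb4 lies outside G major, so the sequence is real rather than tonal.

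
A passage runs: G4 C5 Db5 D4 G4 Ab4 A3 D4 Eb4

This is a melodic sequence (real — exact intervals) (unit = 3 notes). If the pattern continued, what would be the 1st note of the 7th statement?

C#2

The unit is 3 notes. Position-1 pitches of the 3 shown cells: G4, D4, A3.
Each moves down a 4th. Continuing: E3 → B2 → F#2 → C#2.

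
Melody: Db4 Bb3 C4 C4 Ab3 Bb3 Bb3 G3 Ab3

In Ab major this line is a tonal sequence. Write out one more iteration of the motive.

Ab3 F3 G3

With a 3-note motive the entries are Db4, C4, Bb3, each down a 2nd from the previous.
Statement 4 starts on Ab3 and keeps the same diatonic contour: Ab3 F3 G3.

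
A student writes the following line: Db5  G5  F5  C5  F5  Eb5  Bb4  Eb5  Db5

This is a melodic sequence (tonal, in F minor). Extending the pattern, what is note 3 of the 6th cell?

With 3-note cells, note 3 of each statement runs F5, Eb5, Db5.
Carrying that down a 2nd forward: C5 → Bb4 → Ab4.

Ab4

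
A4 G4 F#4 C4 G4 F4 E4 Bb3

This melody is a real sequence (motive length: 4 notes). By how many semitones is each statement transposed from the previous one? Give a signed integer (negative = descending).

-2

Taking 4-note groups, the heads are A4, G4: the pattern moves down a 2nd.
A4→G4 is 67 − 69 = -2 semitones.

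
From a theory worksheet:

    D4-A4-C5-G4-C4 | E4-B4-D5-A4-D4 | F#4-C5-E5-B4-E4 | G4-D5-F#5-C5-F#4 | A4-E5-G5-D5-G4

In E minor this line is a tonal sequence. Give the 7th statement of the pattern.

The 5-note cells begin on D4, E4, F#4, G4, A4 — each up a 2nd from the last.
Carrying on: B4 → C5.
Statement 7 starts on C5 and keeps the same diatonic contour: C5 G5 B5 F#5 B4.

C5 G5 B5 F#5 B4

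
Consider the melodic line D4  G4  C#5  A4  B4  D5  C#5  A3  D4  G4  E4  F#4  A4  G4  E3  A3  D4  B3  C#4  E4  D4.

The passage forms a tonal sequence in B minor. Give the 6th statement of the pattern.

Unit = 7 notes; the statements start on D4, A3, E3, moving down a 4th each time.
Continuing the starts: B2 → F#2 → C#2.
From C#2 the diatonic shape gives C#2 F#2 B2 G2 A2 C#3 B2.

C#2 F#2 B2 G2 A2 C#3 B2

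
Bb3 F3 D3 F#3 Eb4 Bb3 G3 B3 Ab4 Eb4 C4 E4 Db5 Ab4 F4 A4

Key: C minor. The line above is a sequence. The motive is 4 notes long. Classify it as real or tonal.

Each cell has the same semitone pattern (-5, -3, 4) — intervals are preserved exactly.
And F#3 lies outside C minor, so the sequence is real rather than tonal.

real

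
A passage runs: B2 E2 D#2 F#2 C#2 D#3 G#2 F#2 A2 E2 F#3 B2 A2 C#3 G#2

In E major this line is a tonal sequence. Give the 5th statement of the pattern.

C#4 F#3 E3 G#3 D#3

Unit = 5 notes; the statements start on B2, D#3, F#3, moving up a 3rd each time.
Continuing the starts: A3 → C#4.
From C#4 the diatonic shape gives C#4 F#3 E3 G#3 D#3.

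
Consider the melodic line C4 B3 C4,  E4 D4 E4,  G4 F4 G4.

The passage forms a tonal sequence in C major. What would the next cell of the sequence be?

Taking 3-note groups, the heads are C4, E4, G4: the pattern moves up a 3rd.
From B4 the diatonic shape gives B4 A4 B4.

B4 A4 B4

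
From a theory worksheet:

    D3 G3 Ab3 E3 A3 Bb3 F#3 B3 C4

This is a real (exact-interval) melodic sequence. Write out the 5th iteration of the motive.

A#3 D#4 E4

With a 3-note motive the entries are D3, E3, F#3, each up a 2nd from the previous.
Continuing the starts: G#3 → A#3.
Statement 5 starts on A#3 and keeps the same exact contour: A#3 D#4 E4.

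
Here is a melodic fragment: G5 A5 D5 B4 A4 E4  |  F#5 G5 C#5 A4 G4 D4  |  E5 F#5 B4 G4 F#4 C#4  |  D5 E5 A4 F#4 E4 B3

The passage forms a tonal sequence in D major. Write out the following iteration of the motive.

Taking 6-note groups, the heads are G5, F#5, E5, D5: the pattern moves down a 2nd.
So cell 5 is C#5 D5 G4 E4 D4 A3.

C#5 D5 G4 E4 D4 A3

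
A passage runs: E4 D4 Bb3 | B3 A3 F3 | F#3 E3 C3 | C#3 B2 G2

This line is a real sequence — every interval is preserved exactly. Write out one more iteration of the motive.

With a 3-note motive the entries are E4, B3, F#3, C#3, each down a 4th from the previous.
So cell 5 is G#2 F#2 D2.

G#2 F#2 D2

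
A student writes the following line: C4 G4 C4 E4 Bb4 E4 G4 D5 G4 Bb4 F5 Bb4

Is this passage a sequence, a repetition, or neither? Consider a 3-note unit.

Each 3-note cell is the previous one transposed up a 3rd.

sequence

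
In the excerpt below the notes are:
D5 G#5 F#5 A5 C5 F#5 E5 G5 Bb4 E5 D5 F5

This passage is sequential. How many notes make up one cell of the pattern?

12 notes total. Splitting into 3 groups of 4:
D5 G#5 F#5 A5 | C5 F#5 E5 G5 | Bb4 E5 D5 F5
Each cell is the previous one down a 2nd — so the unit is 4 notes.

4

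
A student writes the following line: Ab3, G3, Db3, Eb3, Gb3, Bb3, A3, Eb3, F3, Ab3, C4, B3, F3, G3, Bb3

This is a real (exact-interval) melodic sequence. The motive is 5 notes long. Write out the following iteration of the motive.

D4 C#4 G3 A3 C4

The 5-note cells begin on Ab3, Bb3, C4 — each up a 2nd from the last.
So cell 4 is D4 C#4 G3 A3 C4.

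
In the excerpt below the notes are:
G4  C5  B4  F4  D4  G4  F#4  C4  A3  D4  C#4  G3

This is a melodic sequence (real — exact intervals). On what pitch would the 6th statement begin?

Unit = 4 notes; the statements start on G4, D4, A3, moving down a 4th each time.
Continuing: E3 → B2 → F#2. Statement 6 starts on F#2.

F#2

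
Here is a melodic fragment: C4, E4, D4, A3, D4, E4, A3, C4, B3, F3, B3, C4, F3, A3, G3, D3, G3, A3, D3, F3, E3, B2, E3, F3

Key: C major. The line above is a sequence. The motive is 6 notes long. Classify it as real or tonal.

tonal

Every note is diatonic to C major.
Cell 1 has +4 semitones from note 1 to 2, but cell 2 has +3 — the interval quality changes while the contour stays the same, which is the hallmark of a tonal sequence.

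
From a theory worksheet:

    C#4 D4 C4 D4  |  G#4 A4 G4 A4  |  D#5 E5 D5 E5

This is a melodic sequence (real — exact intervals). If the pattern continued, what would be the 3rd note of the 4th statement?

Grouping in 4s, the 3rd note of each cell is C4, G4, D5.
From D5, up a 5th gives A5.

A5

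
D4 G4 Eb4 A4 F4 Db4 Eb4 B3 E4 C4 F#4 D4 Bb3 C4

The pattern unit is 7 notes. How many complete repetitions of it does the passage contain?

2

14 notes in groups of 7 gives 14/7 = 2 statements.
Starts: D4, B3 — each down a 3rd.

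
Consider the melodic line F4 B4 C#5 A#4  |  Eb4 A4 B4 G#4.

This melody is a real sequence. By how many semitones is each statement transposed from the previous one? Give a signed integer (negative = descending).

The 4-note cells begin on F4, Eb4 — each down a 2nd from the last.
F4→Eb4 is 63 − 65 = -2 semitones.

-2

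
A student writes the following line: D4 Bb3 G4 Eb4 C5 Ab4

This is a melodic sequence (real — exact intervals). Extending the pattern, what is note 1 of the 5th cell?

Bb5

With 2-note cells, note 1 of each statement runs D4, G4, C5.
Each moves up a 4th. Continuing: F5 → Bb5.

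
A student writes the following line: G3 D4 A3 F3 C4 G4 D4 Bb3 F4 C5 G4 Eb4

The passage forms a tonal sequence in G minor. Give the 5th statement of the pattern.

Eb5 Bb5 F5 D5

The 4-note cells begin on G3, C4, F4 — each up a 4th from the last.
Extending up a 4th: Bb4 → Eb5.
So cell 5 is Eb5 Bb5 F5 D5.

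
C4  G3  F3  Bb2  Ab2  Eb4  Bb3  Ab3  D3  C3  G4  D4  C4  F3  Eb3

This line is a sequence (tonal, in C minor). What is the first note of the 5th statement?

With a 5-note motive the entries are C4, Eb4, G4, each up a 3rd from the previous.
Extending the heads up a 3rd: Bb4 → D5.

D5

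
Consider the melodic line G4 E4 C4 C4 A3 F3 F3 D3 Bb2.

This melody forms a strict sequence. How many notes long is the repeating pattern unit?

9 notes total. Splitting into 3 groups of 3:
G4 E4 C4 | C4 A3 F3 | F3 D3 Bb2
Every group is a transposition down a 5th of the one before; no shorter unit works.

3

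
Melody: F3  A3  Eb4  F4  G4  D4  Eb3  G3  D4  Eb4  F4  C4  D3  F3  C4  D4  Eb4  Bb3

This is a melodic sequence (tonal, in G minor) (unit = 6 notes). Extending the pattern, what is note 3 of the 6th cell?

With 6-note cells, note 3 of each statement runs Eb4, D4, C4.
Carrying that down a 2nd forward: Bb3 → A3 → G3.

G3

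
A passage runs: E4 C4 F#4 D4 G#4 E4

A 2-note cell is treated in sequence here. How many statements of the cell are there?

6 notes in groups of 2 gives 6/2 = 3 statements.
Starts: E4, F#4, G#4 — each up a 2nd.

3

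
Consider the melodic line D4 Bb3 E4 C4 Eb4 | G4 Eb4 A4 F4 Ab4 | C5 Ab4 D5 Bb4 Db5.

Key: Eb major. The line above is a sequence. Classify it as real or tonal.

real

Each cell has the same semitone pattern (-4, 6, -4, 3) — intervals are preserved exactly.
And E4 lies outside Eb major, so the sequence is real rather than tonal.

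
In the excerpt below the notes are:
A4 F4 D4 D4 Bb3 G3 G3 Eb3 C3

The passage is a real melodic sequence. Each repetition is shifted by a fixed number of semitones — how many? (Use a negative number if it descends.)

-7

With a 3-note motive the entries are A4, D4, G3, each down a 5th from the previous.
A4→D4 is 62 − 69 = -7 semitones.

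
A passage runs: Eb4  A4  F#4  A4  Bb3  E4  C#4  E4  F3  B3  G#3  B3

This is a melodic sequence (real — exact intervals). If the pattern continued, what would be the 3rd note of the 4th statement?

D#3

The unit is 4 notes. Position-3 pitches of the 3 shown cells: F#4, C#4, G#3.
Each moves down a 4th; the next is D#3.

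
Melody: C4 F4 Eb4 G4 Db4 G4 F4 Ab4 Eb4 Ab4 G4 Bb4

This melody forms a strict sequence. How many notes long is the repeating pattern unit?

Try groups of 4 (3 cells in 12 notes):
C4 F4 Eb4 G4 | Db4 G4 F4 Ab4 | Eb4 Ab4 G4 Bb4
Every group is a transposition up a 2nd of the one before; no shorter unit works.

4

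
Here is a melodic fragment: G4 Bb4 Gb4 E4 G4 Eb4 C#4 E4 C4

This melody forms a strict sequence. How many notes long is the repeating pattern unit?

3

Try groups of 3 (3 cells in 9 notes):
G4 Bb4 Gb4 | E4 G4 Eb4 | C#4 E4 C4
Every group is a transposition down a 3rd of the one before; no shorter unit works.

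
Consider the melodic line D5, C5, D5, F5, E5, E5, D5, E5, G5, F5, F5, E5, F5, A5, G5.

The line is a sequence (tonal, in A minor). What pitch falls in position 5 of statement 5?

Grouping in 5s, the 5th note of each cell is E5, F5, G5.
Carrying that up a 2nd forward: A5 → B5.

B5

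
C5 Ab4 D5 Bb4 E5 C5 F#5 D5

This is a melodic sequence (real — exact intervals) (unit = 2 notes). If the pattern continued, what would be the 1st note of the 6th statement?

The unit is 2 notes. Position-1 pitches of the 4 shown cells: C5, D5, E5, F#5.
Extending up a 2nd: G#5 → A#5.

A#5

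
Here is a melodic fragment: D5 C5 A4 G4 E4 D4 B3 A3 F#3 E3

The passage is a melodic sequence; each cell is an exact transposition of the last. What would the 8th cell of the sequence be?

With a 2-note motive the entries are D5, A4, E4, B3, F#3, each down a 4th from the previous.
Continuing the starts: C#3 → G#2 → D#2.
Statement 8 starts on D#2 and keeps the same exact contour: D#2 C#2.

D#2 C#2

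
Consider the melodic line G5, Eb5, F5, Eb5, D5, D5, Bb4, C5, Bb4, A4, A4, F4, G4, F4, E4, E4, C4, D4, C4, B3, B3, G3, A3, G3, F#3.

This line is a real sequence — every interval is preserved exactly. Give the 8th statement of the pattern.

With a 5-note motive the entries are G5, D5, A4, E4, B3, each down a 4th from the previous.
Continuing the starts: F#3 → C#3 → G#2.
From G#2 the exact shape gives G#2 E2 F#2 E2 D#2.

G#2 E2 F#2 E2 D#2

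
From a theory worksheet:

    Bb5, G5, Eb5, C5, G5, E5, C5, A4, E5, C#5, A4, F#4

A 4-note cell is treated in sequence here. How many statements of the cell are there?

12 notes in groups of 4 gives 12/4 = 3 statements.
Starts: Bb5, G5, E5 — each down a 3rd.

3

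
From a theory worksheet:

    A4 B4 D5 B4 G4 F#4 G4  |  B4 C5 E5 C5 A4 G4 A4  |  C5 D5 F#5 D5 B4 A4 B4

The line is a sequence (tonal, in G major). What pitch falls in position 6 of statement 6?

D5

The unit is 7 notes. Position-6 pitches of the 3 shown cells: F#4, G4, A4.
Each moves up a 2nd. Continuing: B4 → C5 → D5.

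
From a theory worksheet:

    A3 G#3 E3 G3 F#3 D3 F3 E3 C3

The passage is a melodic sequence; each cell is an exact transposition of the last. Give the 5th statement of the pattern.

Taking 3-note groups, the heads are A3, G3, F3: the pattern moves down a 2nd.
Carrying on: Eb3 → Db3.
Statement 5 starts on Db3 and keeps the same exact contour: Db3 C3 Ab2.

Db3 C3 Ab2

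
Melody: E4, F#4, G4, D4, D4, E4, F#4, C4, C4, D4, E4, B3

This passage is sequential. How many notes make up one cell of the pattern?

4

12 notes total. Splitting into 3 groups of 4:
E4 F#4 G4 D4 | D4 E4 F#4 C4 | C4 D4 E4 B3
Every group is a transposition down a 2nd of the one before; no shorter unit works.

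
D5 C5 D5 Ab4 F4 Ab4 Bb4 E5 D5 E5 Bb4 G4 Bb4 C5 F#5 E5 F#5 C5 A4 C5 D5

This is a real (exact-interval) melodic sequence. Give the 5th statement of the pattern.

Unit = 7 notes; the statements start on D5, E5, F#5, moving up a 2nd each time.
Continuing the starts: G#5 → A#5.
From A#5 the exact shape gives A#5 G#5 A#5 E5 C#5 E5 F#5.

A#5 G#5 A#5 E5 C#5 E5 F#5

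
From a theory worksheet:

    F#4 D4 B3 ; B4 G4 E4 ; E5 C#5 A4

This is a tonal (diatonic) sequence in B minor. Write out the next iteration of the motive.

A5 F#5 D5

Unit = 3 notes; the statements start on F#4, B4, E5, moving up a 4th each time.
From A5 the diatonic shape gives A5 F#5 D5.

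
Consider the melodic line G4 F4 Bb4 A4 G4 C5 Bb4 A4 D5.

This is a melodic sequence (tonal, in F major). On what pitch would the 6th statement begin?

Unit = 3 notes; the statements start on G4, A4, Bb4, moving up a 2nd each time.
Continuing: C5 → D5 → E5. Statement 6 starts on E5.

E5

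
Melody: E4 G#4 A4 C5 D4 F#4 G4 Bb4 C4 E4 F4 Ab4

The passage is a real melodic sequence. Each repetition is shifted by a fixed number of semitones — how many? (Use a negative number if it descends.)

-2

Taking 4-note groups, the heads are E4, D4, C4: the pattern moves down a 2nd.
E4→D4 is 62 − 64 = -2 semitones.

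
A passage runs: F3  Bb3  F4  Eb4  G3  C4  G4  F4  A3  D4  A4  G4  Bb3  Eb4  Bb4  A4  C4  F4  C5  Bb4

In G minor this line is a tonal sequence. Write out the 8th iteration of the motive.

Unit = 4 notes; the statements start on F3, G3, A3, Bb3, C4, moving up a 2nd each time.
Carrying on: D4 → Eb4 → F4.
So cell 8 is F4 Bb4 F5 Eb5.

F4 Bb4 F5 Eb5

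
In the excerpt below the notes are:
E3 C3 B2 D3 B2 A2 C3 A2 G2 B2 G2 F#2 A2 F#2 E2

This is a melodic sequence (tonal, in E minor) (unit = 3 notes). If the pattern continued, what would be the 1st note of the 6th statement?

Grouping in 3s, the 1st note of each cell is E3, D3, C3, B2, A2.
From A2, down a 2nd gives G2.

G2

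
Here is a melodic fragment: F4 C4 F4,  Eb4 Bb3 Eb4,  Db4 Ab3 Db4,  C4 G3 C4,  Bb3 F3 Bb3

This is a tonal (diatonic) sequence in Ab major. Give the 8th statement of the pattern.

F3 C3 F3

Unit = 3 notes; the statements start on F4, Eb4, Db4, C4, Bb3, moving down a 2nd each time.
Continuing the starts: Ab3 → G3 → F3.
Statement 8 starts on F3 and keeps the same diatonic contour: F3 C3 F3.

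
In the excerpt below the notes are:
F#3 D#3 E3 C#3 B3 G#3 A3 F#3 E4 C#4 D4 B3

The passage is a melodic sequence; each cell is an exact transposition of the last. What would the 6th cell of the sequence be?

G5 E5 F5 D5

With a 4-note motive the entries are F#3, B3, E4, each up a 4th from the previous.
Carrying on: A4 → D5 → G5.
Statement 6 starts on G5 and keeps the same exact contour: G5 E5 F5 D5.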